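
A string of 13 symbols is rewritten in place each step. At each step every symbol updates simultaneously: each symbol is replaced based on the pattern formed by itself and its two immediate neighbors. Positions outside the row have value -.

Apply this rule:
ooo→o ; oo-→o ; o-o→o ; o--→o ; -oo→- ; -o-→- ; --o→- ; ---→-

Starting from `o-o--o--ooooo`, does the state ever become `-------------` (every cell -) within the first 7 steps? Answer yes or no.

-o-o--o--oooo
--o-o--o--ooo
---o-o--o--oo
----o-o--o--o
-----o-o--o--
------o-o--o-
-------o-o--o
step 7 is -------o-o--o, still not uniform -

no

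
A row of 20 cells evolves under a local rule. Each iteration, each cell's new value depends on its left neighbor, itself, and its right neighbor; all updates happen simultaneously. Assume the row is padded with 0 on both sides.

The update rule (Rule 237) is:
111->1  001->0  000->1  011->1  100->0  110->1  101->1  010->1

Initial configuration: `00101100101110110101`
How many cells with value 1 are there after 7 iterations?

10111100111111111111
11111100111111111111
11111100111111111111  (fixed point — unchanged through iteration 7)
count of 1: 18

18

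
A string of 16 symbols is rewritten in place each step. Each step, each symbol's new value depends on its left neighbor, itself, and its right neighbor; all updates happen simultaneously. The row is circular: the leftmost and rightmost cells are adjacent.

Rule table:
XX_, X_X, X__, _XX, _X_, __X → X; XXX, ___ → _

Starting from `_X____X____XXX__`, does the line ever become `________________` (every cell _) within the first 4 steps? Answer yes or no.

no

step 1: XXX__XXX__XX_XX_
step 2: X_XXXX_XXXXXXXXX
step 3: XXX__XXX________
step 4: X_XXXX_XX______X
step 4 is X_XXXX_XX______X, still not uniform _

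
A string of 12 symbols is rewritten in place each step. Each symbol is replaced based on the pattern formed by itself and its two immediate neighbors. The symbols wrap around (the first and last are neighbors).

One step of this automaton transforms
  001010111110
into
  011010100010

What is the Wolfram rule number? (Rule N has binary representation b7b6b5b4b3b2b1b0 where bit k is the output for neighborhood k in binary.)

78

position 7: 111 → 0  (bit 7 = 0)
position 10: 110 → 1  (bit 6 = 1)
position 3: 101 → 0  (bit 5 = 0)
position 11: 100 → 0  (bit 4 = 0)
position 6: 011 → 1  (bit 3 = 1)
position 2: 010 → 1  (bit 2 = 1)
position 1: 001 → 1  (bit 1 = 1)
position 0: 000 → 0  (bit 0 = 0)
bits b7..b0 = 01001110 = 78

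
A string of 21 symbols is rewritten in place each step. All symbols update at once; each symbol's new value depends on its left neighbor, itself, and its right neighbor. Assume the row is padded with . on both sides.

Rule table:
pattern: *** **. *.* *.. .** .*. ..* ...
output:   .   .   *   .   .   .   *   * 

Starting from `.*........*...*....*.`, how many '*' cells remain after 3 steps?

*..*******..**..***..
..*........*...*....*
**..*******..**..***.
count of *: 14

14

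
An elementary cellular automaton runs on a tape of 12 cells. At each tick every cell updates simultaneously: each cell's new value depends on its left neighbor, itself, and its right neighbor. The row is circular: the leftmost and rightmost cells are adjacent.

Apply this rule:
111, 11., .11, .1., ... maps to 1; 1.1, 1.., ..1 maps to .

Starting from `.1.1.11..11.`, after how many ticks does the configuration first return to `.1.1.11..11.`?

1

.1.1.11..11.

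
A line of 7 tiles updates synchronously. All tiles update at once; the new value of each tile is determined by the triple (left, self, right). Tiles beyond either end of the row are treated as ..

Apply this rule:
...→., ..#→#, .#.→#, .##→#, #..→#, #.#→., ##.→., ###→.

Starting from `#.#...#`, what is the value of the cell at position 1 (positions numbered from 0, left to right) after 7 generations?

#.##.##
#.#..#.
#.#####
#.#....
#.##...
#.#.#..
#.#.##.
position 1 holds .

.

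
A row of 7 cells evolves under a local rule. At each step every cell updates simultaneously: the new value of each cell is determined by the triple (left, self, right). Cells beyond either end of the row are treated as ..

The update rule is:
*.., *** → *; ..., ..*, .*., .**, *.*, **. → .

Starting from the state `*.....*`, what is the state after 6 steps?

......*

.*.....
..*....
...*...
....*..
.....*.
......*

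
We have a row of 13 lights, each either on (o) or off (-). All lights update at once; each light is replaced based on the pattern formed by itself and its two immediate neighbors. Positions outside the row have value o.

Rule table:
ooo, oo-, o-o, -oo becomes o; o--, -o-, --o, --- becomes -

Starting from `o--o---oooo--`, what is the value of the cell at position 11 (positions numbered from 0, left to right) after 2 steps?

-

o------oooo--
o------oooo--
position 11 holds -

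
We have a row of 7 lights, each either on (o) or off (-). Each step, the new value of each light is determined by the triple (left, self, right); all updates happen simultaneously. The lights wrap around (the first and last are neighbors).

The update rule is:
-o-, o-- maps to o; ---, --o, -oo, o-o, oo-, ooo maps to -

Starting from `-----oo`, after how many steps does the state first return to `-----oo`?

o------
oo-----
--o----
--oo---
----o--
----oo-
------o
o-----o
-o-----
-oo----
---o---
---oo--
-----o-
-----oo

14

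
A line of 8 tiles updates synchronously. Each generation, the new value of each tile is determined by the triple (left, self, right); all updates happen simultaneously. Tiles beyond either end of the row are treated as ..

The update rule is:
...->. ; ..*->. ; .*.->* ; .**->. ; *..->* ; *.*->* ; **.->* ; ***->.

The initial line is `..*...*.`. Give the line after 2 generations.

...**..*

generation 1: ..**..**
generation 2: ...**..*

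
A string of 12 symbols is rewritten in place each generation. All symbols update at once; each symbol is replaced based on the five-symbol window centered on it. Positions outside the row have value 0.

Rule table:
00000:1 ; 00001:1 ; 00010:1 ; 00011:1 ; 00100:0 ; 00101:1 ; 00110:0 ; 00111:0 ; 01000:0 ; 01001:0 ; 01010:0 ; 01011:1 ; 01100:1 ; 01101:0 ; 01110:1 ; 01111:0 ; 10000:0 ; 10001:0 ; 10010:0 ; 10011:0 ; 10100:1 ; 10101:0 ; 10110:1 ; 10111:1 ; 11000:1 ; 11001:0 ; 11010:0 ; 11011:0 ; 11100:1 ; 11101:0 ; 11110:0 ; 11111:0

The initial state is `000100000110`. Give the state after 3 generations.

111000111011
011101010011
101000010001

101000010001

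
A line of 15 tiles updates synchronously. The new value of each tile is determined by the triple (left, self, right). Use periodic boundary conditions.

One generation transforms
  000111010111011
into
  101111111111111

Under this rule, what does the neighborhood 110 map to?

At position 5 the neighborhood is 110; the next row has 1 there.

1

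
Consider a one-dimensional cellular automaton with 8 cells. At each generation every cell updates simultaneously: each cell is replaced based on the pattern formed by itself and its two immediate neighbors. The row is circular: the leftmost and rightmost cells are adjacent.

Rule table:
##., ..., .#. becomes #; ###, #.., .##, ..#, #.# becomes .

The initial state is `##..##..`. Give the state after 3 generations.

.#...#..
.#.#.#.#
.#.#.#.#

.#.#.#.#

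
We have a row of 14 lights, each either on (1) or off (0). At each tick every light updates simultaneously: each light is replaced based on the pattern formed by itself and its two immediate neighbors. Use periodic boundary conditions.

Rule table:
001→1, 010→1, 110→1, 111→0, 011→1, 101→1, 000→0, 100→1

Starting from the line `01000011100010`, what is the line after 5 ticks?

11100110110111
00111111111100
01100000000110
11110000001111
00011000011000

00011000011000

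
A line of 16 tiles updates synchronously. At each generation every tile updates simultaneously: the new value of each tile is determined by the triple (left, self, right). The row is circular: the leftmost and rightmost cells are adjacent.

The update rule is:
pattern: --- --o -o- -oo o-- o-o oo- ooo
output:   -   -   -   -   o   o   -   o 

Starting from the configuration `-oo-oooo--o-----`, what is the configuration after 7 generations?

---o-oo-o--o----
----o--o-o--o---
-----o--o-o--o--
------o--o-o--o-
-------o--o-o--o
o-------o--o-o--
-o-------o--o-o-

-o-------o--o-o-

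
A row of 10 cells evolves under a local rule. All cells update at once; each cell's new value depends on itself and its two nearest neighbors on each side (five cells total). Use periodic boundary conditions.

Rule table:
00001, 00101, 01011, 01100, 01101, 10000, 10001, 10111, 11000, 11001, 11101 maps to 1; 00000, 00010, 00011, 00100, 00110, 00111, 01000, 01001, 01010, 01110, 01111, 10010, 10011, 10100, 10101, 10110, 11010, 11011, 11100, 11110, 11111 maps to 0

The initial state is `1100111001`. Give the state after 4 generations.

0010000100
1000110001
1110011100
0001000010

0001000010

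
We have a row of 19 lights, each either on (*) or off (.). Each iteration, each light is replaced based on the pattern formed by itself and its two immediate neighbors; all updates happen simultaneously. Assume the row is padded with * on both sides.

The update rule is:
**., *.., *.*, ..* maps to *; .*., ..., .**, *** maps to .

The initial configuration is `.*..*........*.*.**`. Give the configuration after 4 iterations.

*.**.**.**.*.*.*.**

*.**.*......*.*.*..
**.**.*....*.*.*.**
.**.**.*..*.*.*.*..
*.**.**.**.*.*.*.**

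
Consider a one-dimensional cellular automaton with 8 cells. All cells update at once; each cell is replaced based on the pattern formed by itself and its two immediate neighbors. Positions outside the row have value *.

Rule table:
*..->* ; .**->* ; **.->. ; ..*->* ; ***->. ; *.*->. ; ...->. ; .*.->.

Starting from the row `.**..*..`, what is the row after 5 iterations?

.*.**.**
...*..*.
*.*.**..
....*.**
*..*..*.

*..*..*.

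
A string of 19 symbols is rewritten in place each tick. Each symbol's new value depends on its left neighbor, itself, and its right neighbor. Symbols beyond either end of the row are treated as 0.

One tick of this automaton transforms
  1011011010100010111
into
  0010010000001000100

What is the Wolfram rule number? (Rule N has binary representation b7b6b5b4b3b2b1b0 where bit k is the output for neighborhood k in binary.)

position 17: 111 → 0  (bit 7 = 0)
position 3: 110 → 0  (bit 6 = 0)
position 1: 101 → 0  (bit 5 = 0)
position 11: 100 → 0  (bit 4 = 0)
position 2: 011 → 1  (bit 3 = 1)
position 0: 010 → 0  (bit 2 = 0)
position 13: 001 → 0  (bit 1 = 0)
position 12: 000 → 1  (bit 0 = 1)
bits b7..b0 = 00001001 = 9

9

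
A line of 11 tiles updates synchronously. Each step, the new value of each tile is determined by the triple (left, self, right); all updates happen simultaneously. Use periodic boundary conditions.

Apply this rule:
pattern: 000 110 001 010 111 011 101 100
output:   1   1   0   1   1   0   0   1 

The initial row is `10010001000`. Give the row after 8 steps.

11011101110
01001100110
01100110011
00110011001
10011001101
11001100100
01100110110
00110010011

00110010011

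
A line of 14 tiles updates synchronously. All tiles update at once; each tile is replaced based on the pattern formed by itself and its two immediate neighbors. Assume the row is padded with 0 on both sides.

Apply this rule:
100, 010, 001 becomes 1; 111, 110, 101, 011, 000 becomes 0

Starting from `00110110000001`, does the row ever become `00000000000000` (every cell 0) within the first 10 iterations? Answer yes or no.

no

01000001000011
11100011100100
00010100011110
00110110100001
01000000110011
11100001001100
00010011110010
00111100001111
01000010010000
11100111111000
iteration 10 is 11100111111000, still not uniform 0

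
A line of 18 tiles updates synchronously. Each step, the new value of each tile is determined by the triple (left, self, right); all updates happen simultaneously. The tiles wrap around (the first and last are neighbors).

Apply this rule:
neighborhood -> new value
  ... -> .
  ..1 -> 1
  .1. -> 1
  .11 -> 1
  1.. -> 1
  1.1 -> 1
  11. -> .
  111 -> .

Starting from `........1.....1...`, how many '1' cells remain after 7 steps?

9

step 1: .......111...111..
step 2: ......11..1.11..1.
step 3: .....11.11111.1111
step 4: 1...11.11....11...
step 5: 11.11.11.1..11.1.1
step 6: ..11.11.11111.1111
step 7: 111.11.11....11...
count of 1: 9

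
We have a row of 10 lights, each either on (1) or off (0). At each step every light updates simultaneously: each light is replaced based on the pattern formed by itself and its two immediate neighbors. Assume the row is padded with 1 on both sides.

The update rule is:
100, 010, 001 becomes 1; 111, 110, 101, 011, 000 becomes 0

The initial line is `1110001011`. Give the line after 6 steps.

0001110111

0001011000
1011000101
0000101100
1001100011
0110010100
0001110111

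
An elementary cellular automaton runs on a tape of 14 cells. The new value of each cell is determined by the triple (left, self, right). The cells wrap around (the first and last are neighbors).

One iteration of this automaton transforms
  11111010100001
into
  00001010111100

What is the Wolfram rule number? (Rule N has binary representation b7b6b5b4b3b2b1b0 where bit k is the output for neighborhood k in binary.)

85

position 0: 111 → 0  (bit 7 = 0)
position 4: 110 → 1  (bit 6 = 1)
position 5: 101 → 0  (bit 5 = 0)
position 9: 100 → 1  (bit 4 = 1)
position 13: 011 → 0  (bit 3 = 0)
position 6: 010 → 1  (bit 2 = 1)
position 12: 001 → 0  (bit 1 = 0)
position 10: 000 → 1  (bit 0 = 1)
bits b7..b0 = 01010101 = 85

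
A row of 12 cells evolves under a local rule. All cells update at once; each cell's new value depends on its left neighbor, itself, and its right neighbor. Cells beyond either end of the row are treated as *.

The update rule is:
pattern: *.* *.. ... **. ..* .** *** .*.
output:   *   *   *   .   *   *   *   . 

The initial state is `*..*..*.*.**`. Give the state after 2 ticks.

**.**.*.****

.**.**.*.***
**.**.*.****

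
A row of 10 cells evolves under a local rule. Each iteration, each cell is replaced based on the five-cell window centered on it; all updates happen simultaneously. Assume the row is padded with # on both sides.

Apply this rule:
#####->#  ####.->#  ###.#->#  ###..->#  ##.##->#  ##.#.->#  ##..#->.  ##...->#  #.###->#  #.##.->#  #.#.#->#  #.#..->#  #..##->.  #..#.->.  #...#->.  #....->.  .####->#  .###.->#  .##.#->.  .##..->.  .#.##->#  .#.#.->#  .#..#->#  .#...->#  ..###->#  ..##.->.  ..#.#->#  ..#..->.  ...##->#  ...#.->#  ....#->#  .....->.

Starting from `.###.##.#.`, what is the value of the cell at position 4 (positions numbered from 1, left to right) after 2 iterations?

#

######.###
##########
position 4 holds #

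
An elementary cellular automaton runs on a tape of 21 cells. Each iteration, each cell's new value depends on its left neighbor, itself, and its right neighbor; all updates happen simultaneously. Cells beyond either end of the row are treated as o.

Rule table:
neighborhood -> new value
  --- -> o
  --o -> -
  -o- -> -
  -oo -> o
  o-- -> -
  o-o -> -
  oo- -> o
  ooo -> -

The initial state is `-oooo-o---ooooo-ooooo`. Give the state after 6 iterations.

-oooooooooooooooo-oo-

iteration 1: -o--o---o-o---o-o----
iteration 2: ------o-----o-----oo-
iteration 3: -oooo---ooo---ooo-oo-
iteration 4: -o--o-o-o-o-o-o-o-oo-
iteration 5: ------------------oo-
iteration 6: -oooooooooooooooo-oo-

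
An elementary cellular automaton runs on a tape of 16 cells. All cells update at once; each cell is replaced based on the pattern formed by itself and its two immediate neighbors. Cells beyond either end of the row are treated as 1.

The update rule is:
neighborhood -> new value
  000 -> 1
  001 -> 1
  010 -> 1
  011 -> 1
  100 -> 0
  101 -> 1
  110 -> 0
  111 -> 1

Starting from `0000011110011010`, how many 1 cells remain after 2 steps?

13

step 1: 0111111100110111
step 2: 1111111001101111
count of 1: 13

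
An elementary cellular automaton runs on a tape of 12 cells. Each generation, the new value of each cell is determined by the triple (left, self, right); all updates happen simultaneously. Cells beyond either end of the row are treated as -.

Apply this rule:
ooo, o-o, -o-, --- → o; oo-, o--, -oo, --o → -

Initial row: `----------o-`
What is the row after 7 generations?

oooo-o---ooo

ooooooooo-o-
-ooooooo-oo-
--ooooo-o---
o--ooo-oo-oo
o---o-o--o--
o-o-ooo--o-o
oooo-o---ooo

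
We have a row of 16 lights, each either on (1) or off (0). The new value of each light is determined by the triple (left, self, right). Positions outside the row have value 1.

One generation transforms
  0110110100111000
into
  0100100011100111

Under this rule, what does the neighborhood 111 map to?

0

At position 11 the neighborhood is 111; the next row has 0 there.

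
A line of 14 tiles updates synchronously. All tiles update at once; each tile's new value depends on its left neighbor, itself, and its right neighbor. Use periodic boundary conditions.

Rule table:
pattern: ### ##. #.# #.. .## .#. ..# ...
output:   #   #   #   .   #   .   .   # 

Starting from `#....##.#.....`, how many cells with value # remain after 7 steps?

..##.###..###.
#.######..###.
.#######..####
########..####
########..####  (fixed point — unchanged through step 7)
count of #: 12

12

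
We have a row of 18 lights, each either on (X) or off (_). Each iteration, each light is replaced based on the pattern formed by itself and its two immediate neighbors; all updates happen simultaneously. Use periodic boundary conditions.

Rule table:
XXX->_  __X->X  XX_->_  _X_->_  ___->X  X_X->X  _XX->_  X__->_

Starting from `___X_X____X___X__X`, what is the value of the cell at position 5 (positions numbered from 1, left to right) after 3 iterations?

_XX_X__XXX__XX__X_
X__X__X____X___X__
__X__X__XXX__XX__X
position 5 holds _

_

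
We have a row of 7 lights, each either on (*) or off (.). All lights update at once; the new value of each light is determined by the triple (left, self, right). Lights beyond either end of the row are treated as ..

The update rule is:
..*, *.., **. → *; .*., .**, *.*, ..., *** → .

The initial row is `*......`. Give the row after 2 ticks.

.*.....
*.*....

*.*....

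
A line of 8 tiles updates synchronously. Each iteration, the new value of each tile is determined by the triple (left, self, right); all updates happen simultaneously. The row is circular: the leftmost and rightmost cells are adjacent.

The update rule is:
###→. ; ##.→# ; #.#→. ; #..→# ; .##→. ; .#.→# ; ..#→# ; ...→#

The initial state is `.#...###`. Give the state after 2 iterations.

....####

.####..#
....####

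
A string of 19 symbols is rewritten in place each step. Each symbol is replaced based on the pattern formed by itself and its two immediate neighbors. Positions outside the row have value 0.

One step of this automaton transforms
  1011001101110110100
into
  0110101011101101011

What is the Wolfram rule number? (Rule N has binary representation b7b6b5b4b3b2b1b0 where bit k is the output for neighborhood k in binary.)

185

position 10: 111 → 1  (bit 7 = 1)
position 3: 110 → 0  (bit 6 = 0)
position 1: 101 → 1  (bit 5 = 1)
position 4: 100 → 1  (bit 4 = 1)
position 2: 011 → 1  (bit 3 = 1)
position 0: 010 → 0  (bit 2 = 0)
position 5: 001 → 0  (bit 1 = 0)
position 18: 000 → 1  (bit 0 = 1)
bits b7..b0 = 10111001 = 185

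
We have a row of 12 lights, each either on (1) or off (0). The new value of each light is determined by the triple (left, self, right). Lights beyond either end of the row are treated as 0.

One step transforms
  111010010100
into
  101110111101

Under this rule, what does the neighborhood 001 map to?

At position 6 the neighborhood is 001; the next row has 1 there.

1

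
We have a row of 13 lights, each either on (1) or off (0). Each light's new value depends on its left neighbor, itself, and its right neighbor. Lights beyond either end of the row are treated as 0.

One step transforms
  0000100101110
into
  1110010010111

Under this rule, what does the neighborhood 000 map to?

1

At position 0 the neighborhood is 000; the next row has 1 there.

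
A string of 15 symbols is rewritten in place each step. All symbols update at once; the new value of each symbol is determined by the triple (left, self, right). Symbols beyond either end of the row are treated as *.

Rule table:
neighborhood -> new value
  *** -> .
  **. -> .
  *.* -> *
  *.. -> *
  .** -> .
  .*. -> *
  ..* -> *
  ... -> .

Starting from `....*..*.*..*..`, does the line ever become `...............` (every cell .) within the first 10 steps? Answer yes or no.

*..************
.**............
*..*..........*
.****........*.
*....*......***
.*..***....*...
****...*..***.*
....*.****...*.
*..***....*.***
.**...*..***...
step 10 is .**...*..***..., still not uniform .

no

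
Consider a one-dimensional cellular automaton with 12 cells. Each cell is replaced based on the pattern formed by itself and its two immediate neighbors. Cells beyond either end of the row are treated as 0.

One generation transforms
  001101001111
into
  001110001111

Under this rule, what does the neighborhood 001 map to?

0

At position 1 the neighborhood is 001; the next row has 0 there.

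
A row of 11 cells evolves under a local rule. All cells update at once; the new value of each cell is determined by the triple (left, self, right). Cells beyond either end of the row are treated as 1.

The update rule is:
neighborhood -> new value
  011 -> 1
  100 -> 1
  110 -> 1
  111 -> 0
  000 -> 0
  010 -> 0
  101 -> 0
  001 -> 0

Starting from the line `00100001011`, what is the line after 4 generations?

01110010000

10010000010
11001000000
01100100000
01110010000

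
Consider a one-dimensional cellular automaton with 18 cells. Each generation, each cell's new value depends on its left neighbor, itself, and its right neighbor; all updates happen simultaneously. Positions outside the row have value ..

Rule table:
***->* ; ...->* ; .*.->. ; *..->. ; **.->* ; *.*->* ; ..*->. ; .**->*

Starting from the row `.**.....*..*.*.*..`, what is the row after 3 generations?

.**********....***

generation 1: .**.***.....*.*..*
generation 2: .******.***..*....
generation 3: .**********....***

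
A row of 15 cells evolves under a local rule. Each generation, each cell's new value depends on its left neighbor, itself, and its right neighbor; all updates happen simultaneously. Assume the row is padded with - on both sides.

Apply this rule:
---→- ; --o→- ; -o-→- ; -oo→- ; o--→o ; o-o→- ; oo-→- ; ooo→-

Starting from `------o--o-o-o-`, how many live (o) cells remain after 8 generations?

1

-------o------o
--------o------
---------o-----
----------o----
-----------o---
------------o--
-------------o-
--------------o
count of o: 1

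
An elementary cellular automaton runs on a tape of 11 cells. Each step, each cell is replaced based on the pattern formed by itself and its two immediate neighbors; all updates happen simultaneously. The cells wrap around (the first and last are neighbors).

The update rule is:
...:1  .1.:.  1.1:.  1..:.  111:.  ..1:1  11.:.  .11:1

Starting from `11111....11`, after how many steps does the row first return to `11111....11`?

22

......1111.
1111111....
1.......111
..1111111..
111.......1
....1111111
.1111......
11....11111
...1111....
1111....111
.....1111..
111111....1
.......1111
.1111111...
11.......11
...1111111.
1111.......
1....111111
..1111.....
111....1111
....1111...
11111....11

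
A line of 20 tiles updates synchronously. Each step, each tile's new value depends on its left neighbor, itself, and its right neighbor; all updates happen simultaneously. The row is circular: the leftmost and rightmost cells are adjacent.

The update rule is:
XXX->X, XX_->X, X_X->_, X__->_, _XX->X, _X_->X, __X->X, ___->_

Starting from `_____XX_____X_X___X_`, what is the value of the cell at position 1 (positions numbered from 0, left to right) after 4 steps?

____XXX____XX_X__XX_
___XXXX___XXX_X_XXX_
__XXXXX__XXXX_X_XXX_
_XXXXXX_XXXXX_X_XXX_
position 1 holds X

X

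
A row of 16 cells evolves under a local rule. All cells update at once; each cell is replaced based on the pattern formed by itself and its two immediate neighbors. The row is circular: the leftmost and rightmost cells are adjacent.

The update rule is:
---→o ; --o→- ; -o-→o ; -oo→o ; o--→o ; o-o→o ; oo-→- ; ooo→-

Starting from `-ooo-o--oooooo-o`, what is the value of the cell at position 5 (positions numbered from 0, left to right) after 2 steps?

oo--ooo-o-----oo
--o-o--oooooo-o-
position 5 holds -

-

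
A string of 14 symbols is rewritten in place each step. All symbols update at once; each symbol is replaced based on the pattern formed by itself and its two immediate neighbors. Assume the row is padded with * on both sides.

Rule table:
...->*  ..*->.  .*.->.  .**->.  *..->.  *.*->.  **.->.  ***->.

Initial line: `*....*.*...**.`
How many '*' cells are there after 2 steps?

5

..**.....*....
.....***...**.
count of *: 5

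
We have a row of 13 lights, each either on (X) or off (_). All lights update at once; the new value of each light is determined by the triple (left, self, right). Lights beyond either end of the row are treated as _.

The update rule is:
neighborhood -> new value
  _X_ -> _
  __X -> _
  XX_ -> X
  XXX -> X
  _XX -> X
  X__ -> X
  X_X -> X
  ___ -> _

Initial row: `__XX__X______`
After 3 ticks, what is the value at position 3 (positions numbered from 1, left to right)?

X

tick 1: __XXX__X_____
tick 2: __XXXX__X____
tick 3: __XXXXX__X___
position 3 holds X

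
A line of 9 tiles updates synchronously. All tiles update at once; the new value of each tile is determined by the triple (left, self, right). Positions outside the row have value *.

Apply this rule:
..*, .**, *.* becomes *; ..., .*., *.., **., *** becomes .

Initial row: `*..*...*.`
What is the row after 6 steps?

.*.**.**.

..*...*.*
.*...*.**
*...*.**.
...*.**.*
..*.**.**
.*.**.**.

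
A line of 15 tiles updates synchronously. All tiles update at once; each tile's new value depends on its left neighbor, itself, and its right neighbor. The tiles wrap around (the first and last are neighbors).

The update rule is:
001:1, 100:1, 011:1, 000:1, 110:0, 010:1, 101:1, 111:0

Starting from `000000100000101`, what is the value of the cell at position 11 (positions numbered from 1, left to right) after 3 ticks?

1

111111111111111
000000000000000
111111111111111
position 11 holds 1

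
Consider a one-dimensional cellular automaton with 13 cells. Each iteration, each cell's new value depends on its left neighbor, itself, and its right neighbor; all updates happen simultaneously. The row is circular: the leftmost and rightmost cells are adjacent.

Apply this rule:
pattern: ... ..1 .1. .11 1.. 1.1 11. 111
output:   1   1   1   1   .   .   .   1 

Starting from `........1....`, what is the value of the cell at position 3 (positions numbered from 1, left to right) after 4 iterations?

111111111.111
11111111..111
1111111..1111
111111..11111
position 3 holds 1

1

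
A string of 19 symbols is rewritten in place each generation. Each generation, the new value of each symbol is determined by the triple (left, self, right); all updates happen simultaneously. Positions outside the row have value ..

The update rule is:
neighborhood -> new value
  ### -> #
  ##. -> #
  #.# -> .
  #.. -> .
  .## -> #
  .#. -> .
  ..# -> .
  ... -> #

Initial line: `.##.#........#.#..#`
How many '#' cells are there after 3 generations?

.##...######.......
.##.#.######.######
.##...######.######
count of #: 14

14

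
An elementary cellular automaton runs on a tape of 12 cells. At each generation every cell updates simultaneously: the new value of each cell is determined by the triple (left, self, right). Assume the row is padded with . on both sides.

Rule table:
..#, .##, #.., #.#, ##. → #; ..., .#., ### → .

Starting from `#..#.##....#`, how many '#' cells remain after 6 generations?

generation 1: .##.####..#.
generation 2: #####..###.#
generation 3: #...####.##.
generation 4: .#.##..#####
generation 5: #.######...#
generation 6: .##....##.#.
count of #: 5

5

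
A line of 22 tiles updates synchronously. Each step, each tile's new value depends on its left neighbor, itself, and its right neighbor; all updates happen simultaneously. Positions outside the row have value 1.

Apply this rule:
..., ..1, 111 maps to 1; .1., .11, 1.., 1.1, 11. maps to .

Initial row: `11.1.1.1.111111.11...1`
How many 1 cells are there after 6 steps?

step 1: 1.........1111.....11.
step 2: ..11111111.11..1111...
step 3: .1.111111.....1.11..11
step 4: ....1111..1111.....1.1
step 5: .111.11..1.11..1111...
step 6: ..1.....1.....1.11..11
count of 1: 7

7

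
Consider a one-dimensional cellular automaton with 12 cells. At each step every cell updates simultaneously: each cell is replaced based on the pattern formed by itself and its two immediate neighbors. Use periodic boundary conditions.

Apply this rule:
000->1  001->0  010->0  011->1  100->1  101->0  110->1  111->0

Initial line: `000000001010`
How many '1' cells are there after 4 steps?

step 1: 111111100001
step 2: 000000111101
step 3: 111110100100
step 4: 100010010010
count of 1: 4

4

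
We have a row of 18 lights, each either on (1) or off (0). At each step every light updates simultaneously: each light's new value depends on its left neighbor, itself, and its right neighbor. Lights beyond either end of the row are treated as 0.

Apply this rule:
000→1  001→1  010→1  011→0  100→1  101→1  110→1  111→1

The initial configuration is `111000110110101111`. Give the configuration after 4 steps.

011111011011110111
101111101101111011
110111110110111101
011011111011011111

011011111011011111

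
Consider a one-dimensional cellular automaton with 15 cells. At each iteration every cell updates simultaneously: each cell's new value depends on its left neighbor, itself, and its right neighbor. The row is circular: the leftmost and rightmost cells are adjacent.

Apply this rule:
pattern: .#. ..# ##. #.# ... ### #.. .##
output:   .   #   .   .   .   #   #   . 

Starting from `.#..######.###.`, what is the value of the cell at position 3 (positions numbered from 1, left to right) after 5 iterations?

#.##.####...#.#
......##.#.#...
.....#......#..
....#.#....#.#.
...#...#..#...#
position 3 holds .

.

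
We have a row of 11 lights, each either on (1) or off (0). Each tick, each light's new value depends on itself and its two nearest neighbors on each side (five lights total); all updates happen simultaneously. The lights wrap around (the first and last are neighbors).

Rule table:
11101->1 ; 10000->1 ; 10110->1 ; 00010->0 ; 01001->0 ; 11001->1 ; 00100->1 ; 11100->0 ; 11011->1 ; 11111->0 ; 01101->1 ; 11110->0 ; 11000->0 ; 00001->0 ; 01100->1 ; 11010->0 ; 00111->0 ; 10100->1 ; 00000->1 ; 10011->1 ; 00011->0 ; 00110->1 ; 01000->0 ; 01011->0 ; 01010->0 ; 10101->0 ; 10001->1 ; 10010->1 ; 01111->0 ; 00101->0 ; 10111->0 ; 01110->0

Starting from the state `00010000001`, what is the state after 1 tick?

01010111001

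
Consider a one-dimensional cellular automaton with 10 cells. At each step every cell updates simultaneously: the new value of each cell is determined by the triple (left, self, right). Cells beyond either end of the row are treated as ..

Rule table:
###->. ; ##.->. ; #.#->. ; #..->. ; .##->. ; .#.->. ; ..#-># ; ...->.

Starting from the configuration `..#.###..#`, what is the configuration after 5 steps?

....#.....

step 1: .#......#.
step 2: #......#..
step 3: ......#...
step 4: .....#....
step 5: ....#.....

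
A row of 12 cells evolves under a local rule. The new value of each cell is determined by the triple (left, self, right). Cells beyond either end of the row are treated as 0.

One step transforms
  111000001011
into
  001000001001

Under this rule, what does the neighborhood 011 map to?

At position 0 the neighborhood is 011; the next row has 0 there.

0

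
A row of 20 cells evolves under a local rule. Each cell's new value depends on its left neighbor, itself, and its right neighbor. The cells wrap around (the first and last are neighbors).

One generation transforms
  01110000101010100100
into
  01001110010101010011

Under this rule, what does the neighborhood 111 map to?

At position 2 the neighborhood is 111; the next row has 0 there.

0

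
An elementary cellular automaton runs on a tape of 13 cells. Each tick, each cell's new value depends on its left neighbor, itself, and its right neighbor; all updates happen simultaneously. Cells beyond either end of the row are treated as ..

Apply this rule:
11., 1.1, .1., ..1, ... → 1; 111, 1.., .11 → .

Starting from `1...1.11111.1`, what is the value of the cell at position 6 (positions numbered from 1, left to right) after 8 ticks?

tick 1: 1.1111....111
tick 2: 11...1.111..1
tick 3: .1.1111..1.11
tick 4: 111...1.111.1
tick 5: ..1.1111..111
tick 6: 1111...1.1..1
tick 7: ...1.11111.11
tick 8: 11111....11.1
position 6 holds .

.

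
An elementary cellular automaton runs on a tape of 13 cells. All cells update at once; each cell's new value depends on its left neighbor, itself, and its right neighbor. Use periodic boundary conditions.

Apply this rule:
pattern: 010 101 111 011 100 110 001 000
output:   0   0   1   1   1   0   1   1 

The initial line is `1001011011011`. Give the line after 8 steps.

1101110010110

step 1: 0110010010011
step 2: 0101101101110
step 3: 1001001001101
step 4: 0110110111001
step 5: 0100100110110
step 6: 1011011100101
step 7: 0010011011001
step 8: 1101110010110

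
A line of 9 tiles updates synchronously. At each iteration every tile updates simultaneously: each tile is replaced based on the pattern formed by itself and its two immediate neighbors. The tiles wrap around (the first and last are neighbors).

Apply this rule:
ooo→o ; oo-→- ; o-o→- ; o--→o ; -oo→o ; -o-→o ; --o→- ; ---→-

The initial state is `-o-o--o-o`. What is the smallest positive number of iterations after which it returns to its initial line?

2

-o-oo-o-o
-o-o--o-o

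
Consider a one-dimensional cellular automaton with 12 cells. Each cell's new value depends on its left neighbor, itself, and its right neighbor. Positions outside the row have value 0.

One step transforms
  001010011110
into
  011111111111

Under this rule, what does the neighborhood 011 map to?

1

At position 7 the neighborhood is 011; the next row has 1 there.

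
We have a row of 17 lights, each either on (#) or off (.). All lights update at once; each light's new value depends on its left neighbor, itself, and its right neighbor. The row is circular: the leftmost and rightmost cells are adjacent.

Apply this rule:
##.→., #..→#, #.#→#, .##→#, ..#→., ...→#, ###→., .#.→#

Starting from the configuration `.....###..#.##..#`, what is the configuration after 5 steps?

##.#..######....#

####.#..#.###.#.#
....###.###..####
###.#..##..#.#...
#..###.#.#.#####.
##.#..######....#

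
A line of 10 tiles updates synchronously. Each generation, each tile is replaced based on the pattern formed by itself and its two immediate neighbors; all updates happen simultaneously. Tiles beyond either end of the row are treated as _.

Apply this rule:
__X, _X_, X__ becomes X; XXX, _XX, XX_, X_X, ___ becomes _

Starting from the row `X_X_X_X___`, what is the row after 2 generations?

X_X_X_XX__
X_X_X___X_

X_X_X___X_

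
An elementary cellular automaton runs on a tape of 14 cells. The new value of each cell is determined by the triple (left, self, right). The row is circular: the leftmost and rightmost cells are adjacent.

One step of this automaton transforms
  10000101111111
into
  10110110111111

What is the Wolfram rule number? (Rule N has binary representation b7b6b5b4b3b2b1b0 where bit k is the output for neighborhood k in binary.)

229

position 8: 111 → 1  (bit 7 = 1)
position 0: 110 → 1  (bit 6 = 1)
position 6: 101 → 1  (bit 5 = 1)
position 1: 100 → 0  (bit 4 = 0)
position 7: 011 → 0  (bit 3 = 0)
position 5: 010 → 1  (bit 2 = 1)
position 4: 001 → 0  (bit 1 = 0)
position 2: 000 → 1  (bit 0 = 1)
bits b7..b0 = 11100101 = 229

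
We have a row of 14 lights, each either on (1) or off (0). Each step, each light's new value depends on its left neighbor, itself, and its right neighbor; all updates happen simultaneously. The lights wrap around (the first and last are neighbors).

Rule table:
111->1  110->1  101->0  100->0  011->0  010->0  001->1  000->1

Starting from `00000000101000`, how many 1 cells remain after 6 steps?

12

11111111000011
11111111011101
11111111001100
01111111010101
00111111000000
11011111011111
count of 1: 12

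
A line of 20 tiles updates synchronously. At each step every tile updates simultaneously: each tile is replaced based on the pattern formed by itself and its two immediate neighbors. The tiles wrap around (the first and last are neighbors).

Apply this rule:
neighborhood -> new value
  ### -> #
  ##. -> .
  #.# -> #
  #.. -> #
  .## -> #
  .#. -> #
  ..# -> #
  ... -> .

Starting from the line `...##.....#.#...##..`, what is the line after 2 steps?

step 1: ..##.#...#####.##.#.
step 2: .##.###.#####.##.###

.##.###.#####.##.###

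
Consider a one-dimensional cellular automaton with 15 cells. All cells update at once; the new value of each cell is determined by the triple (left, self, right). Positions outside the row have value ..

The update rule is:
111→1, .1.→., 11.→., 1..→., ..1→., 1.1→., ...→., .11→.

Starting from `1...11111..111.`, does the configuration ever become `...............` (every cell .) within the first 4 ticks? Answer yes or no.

tick 1: .....111....1..
tick 2: ......1........
tick 3: ...............
all cells are . at tick 3

yes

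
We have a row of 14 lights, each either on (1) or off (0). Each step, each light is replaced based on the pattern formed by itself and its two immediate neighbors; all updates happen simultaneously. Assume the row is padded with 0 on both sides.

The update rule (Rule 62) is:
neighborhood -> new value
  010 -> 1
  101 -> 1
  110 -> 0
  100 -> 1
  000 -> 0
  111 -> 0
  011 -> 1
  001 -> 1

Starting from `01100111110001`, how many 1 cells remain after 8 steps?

step 1: 11011100001011
step 2: 10110010011110
step 3: 11101111110001
step 4: 10011000001011
step 5: 11110100011110
step 6: 10001110110001
step 7: 11011001101011
step 8: 10110111011110
count of 1: 10

10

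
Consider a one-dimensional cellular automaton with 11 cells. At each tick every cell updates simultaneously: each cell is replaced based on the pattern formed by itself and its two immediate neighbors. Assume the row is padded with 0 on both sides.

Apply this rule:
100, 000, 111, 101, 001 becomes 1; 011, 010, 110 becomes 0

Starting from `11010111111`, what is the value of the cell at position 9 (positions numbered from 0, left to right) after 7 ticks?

00101011110
11010101101
00101010010
11010101101  (repeats tick 2; period 2)
tick 7: 00101010010
position 9 holds 1

1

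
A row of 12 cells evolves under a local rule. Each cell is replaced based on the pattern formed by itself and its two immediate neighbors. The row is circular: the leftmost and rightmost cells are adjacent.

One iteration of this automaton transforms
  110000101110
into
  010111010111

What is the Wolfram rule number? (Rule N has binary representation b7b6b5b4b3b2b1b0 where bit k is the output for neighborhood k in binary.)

227

position 9: 111 → 1  (bit 7 = 1)
position 1: 110 → 1  (bit 6 = 1)
position 7: 101 → 1  (bit 5 = 1)
position 2: 100 → 0  (bit 4 = 0)
position 0: 011 → 0  (bit 3 = 0)
position 6: 010 → 0  (bit 2 = 0)
position 5: 001 → 1  (bit 1 = 1)
position 3: 000 → 1  (bit 0 = 1)
bits b7..b0 = 11100011 = 227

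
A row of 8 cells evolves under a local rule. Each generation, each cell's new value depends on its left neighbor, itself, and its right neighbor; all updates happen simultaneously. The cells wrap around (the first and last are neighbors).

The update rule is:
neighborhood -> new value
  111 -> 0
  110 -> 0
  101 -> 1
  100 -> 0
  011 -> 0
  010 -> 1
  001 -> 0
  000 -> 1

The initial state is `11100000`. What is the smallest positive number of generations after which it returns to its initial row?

00001110
11100000

2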